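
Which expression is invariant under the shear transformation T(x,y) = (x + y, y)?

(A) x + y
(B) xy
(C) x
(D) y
D

Under the shear T(x,y) = (x + y, y):
Substitute the transformed coordinates into each option and compare with the original:
(A) x + y  ->  (x + y) + (y) = x + 2y   [differs from x + y: not invariant]
(B) xy  ->  (x + y)(y) = xy + y^2   [differs from xy: not invariant]
(C) x  ->  (x + y) = x + y   [differs from x: not invariant]
(D) y  ->  (y) = y   [equals y: invariant]

Only option (D), y, is unchanged by the transformation.
A horizontal shear moves points parallel to the x-axis, so the y-coordinate (and any function of y alone) is unchanged.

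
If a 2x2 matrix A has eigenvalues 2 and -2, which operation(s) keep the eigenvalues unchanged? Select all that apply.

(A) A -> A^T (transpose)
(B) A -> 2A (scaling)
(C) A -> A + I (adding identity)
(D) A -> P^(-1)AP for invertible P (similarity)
A and D

Eigenvalues are preserved by:
1. Similarity transformations: A -> P^(-1)AP (same characteristic polynomial)
2. Transpose: A^T has the same eigenvalues as A

Eigenvalues are NOT preserved by:
- Adding identity: eigenvalues become 2+1, -2+1
- Scaling: eigenvalues become 4, -4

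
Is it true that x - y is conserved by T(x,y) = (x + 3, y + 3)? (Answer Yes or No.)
Yes

Substitute T(x,y) = (x + 3, y + 3) into the expression and compare with the original.

Original: x - y
After applying T: (x + 3) - (y + 3) = x - y

This is identical to the original x - y, so the expression is invariant.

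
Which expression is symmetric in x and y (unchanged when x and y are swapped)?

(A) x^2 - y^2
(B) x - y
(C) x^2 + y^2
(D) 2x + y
C

A symmetric expression is unchanged when the variables are permuted; here the transformation to test is the swap (x, y) -> (y, x).
Substitute the transformed coordinates into each option and compare with the original:
(A) x^2 - y^2  ->  (y)^2 - (x)^2 = -x^2 + y^2   [differs from x^2 - y^2: not invariant]
(B) x - y  ->  (y) - (x) = -x + y   [differs from x - y: not invariant]
(C) x^2 + y^2  ->  (y)^2 + (x)^2 = x^2 + y^2   [equals x^2 + y^2: invariant]
(D) 2x + y  ->  2(y) + (x) = x + 2y   [differs from 2x + y: not invariant]

Only option (C), x^2 + y^2, is unchanged by the transformation.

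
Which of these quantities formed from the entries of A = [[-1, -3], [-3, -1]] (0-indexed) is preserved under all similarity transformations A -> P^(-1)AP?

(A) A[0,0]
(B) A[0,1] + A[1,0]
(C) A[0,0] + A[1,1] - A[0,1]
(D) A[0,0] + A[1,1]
D

A[0,0] + A[1,1] is the trace of A. By the cyclic property of the trace, tr(P^(-1)AP) = tr(APP^(-1)) = tr(A), so it is the same for every matrix similar to A.

The other combinations are not similarity invariants. For example, take P = [[1, -1], [0, 1]] (det P = 1), so P^(-1) = [[1, 1], [0, 1]] and
B = P^(-1)AP = [[-4, 0], [-3, 2]].
Evaluating each option on A and on B:
(A) A[0,0]: -1 for A, -4 for B -> changes
(B) A[0,1] + A[1,0]: -6 for A, -3 for B -> changes
(C) A[0,0] + A[1,1] - A[0,1]: 1 for A, -2 for B -> changes
(D) A[0,0] + A[1,1]: -2 for A, -2 for B -> unchanged

Only (D) A[0,0] + A[1,1] = -2 survives (and it does so for every P, not just this one), so it is the invariant.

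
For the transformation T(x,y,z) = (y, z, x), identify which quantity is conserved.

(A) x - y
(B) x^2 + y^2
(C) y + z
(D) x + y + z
D

Apply T(x,y,z) = (y, z, x) to each option, i.e. replace (x, y, z) by the transformed coordinates.
Substitute the transformed coordinates into each option and compare with the original:
(A) x - y  ->  (y) - (z) = y - z   [differs from x - y: not invariant]
(B) x^2 + y^2  ->  (y)^2 + (z)^2 = y^2 + z^2   [differs from x^2 + y^2: not invariant]
(C) y + z  ->  (z) + (x) = x + z   [differs from y + z: not invariant]
(D) x + y + z  ->  (y) + (z) + (x) = x + y + z   [equals x + y + z: invariant]

Only option (D), x + y + z, is unchanged by the transformation.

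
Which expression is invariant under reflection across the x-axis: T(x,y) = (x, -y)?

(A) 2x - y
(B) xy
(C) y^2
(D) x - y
C

The map is reflection across the x-axis: T(x,y) = (x, -y).
Substitute the transformed coordinates into each option and compare with the original:
(A) 2x - y  ->  2(x) - (-y) = 2x + y   [differs from 2x - y: not invariant]
(B) xy  ->  (x)(-y) = -xy   [differs from xy: not invariant]
(C) y^2  ->  (-y)^2 = y^2   [equals y^2: invariant]
(D) x - y  ->  (x) - (-y) = x + y   [differs from x - y: not invariant]

Only option (C), y^2, is unchanged by the transformation.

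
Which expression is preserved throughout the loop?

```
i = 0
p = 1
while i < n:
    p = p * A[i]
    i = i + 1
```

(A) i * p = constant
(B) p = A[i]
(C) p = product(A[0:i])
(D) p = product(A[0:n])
C

A loop invariant must hold before the first iteration and be re-established by every execution of the body.

(C) p = product(A[0:i]): Initially i = 0 and p = 1 = product of the empty slice A[0:0]. If p = product(A[0:i]) holds at the top of an iteration, the body sets p to product(A[0:i]) * A[i] = product(A[0:i+1]) and then i to i+1, so the property is restored. At exit i = n, giving p = product(A[0:n]).

The other options fail:
(A) i * p = constant: initially i * p = 0, but after one iteration it is 1 * A[0], which is nonzero in general.
(B) p = A[i]: after the first iteration p = A[0] but i = 1; in general p is a product of several elements, not a single one.
(D) p = product(A[0:n]): false before the loop (p = 1, not the full product) -- it only becomes true at exit.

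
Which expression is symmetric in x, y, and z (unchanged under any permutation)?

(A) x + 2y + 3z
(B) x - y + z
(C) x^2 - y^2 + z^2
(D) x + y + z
D

A symmetric expression is unchanged when the variables are permuted; here the transformation to test is the swap (x, y) -> (y, x).
A symmetric expression must survive every permutation; the single swap x <-> y already eliminates the distractors, and the keyed expression is also unchanged by x <-> z and y <-> z (each variable enters it in exactly the same way).
Substitute the transformed coordinates into each option and compare with the original:
(A) x + 2y + 3z  ->  (y) + 2(x) + 3z = 2x + y + 3z   [differs from x + 2y + 3z: not invariant]
(B) x - y + z  ->  (y) - (x) + z = -x + y + z   [differs from x - y + z: not invariant]
(C) x^2 - y^2 + z^2  ->  (y)^2 - (x)^2 + z^2 = -x^2 + y^2 + z^2   [differs from x^2 - y^2 + z^2: not invariant]
(D) x + y + z  ->  (y) + (x) + z = x + y + z   [equals x + y + z: invariant]

Only option (D), x + y + z, is unchanged by the transformation.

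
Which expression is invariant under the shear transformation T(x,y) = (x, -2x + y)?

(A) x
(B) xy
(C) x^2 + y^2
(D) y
A

Under the shear T(x,y) = (x, -2x + y):
Substitute the transformed coordinates into each option and compare with the original:
(A) x  ->  (x) = x   [equals x: invariant]
(B) xy  ->  (x)(-2x + y) = -2x^2 + xy   [differs from xy: not invariant]
(C) x^2 + y^2  ->  (x)^2 + (-2x + y)^2 = 5x^2 - 4xy + y^2   [differs from x^2 + y^2: not invariant]
(D) y  ->  (-2x + y) = -2x + y   [differs from y: not invariant]

Only option (A), x, is unchanged by the transformation.
A vertical shear moves points parallel to the y-axis, so the x-coordinate (and any function of x alone) is unchanged.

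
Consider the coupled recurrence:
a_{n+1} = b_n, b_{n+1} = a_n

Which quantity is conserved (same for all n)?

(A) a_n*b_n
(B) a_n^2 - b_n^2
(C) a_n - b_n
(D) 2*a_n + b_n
A

Replace a_n by a_{n+1} = b_n and b_n by b_{n+1} = a_n in each option and simplify:
(A) a_n*b_n  ->  (b_n)*(a_n) = a_n*b_n   [conserved]
(B) a_n^2 - b_n^2  ->  (b_n)^2 - (a_n)^2 = -a_n^2 + b_n^2   [not conserved]
(C) a_n - b_n  ->  (b_n) - (a_n) = -a_n + b_n   [not conserved]
(D) 2*a_n + b_n  ->  2*(b_n) + (a_n) = a_n + 2*b_n   [not conserved]

Only (A) a_n*b_n returns to itself after one step, so it is the conserved quantity.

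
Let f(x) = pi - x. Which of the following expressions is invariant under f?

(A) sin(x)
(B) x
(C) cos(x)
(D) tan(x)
A

For f(x) = pi - x:
sin(pi - x) = sin(x), so sine is invariant under this transformation.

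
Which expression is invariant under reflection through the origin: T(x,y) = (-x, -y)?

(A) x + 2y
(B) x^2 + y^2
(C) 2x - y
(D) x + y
B

The map is reflection through the origin: T(x,y) = (-x, -y).
Substitute the transformed coordinates into each option and compare with the original:
(A) x + 2y  ->  (-x) + 2(-y) = -x - 2y   [differs from x + 2y: not invariant]
(B) x^2 + y^2  ->  (-x)^2 + (-y)^2 = x^2 + y^2   [equals x^2 + y^2: invariant]
(C) 2x - y  ->  2(-x) - (-y) = -2x + y   [differs from 2x - y: not invariant]
(D) x + y  ->  (-x) + (-y) = -x - y   [differs from x + y: not invariant]

Only option (B), x^2 + y^2, is unchanged by the transformation.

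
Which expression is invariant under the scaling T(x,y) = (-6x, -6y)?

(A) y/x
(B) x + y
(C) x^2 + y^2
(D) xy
A

Under the uniform scaling T(x,y) = (-6x, -6y):
Substitute the transformed coordinates into each option and compare with the original:
(A) y/x  ->  (-6y)/(-6x) = y/x   [equals y/x: invariant]
(B) x + y  ->  (-6x) + (-6y) = -6x - 6y   [differs from x + y: not invariant]
(C) x^2 + y^2  ->  (-6x)^2 + (-6y)^2 = 36x^2 + 36y^2   [differs from x^2 + y^2: not invariant]
(D) xy  ->  (-6x)(-6y) = 36xy   [differs from xy: not invariant]

Only option (A), y/x, is unchanged by the transformation.
The common factor -6 cancels in a ratio of coordinates, while sums, products and sums of squares pick up factors of -6 or 36.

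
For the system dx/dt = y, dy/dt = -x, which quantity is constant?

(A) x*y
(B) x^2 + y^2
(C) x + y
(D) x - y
B

A first integral I satisfies dI/dt = 0 along every solution. Differentiate each option and use the equation of motion:
(A) d/dt[x*y] = (dx/dt)y + x(dy/dt) = y^2 - x^2, not identically 0
(B) d/dt[x^2 + y^2] = 2x*dx/dt + 2y*dy/dt = 2x*y + 2y*(-x) = 0
(C) d/dt[x + y] = y + (-x) = y - x, not identically 0
(D) d/dt[x - y] = y - (-x) = x + y, not identically 0

Only (B) has zero time-derivative. So x^2 + y^2 (the squared radius; trajectories are circles) is the conserved quantity.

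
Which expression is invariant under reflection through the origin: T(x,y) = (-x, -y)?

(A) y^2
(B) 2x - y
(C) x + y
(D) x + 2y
A

The map is reflection through the origin: T(x,y) = (-x, -y).
Substitute the transformed coordinates into each option and compare with the original:
(A) y^2  ->  (-y)^2 = y^2   [equals y^2: invariant]
(B) 2x - y  ->  2(-x) - (-y) = -2x + y   [differs from 2x - y: not invariant]
(C) x + y  ->  (-x) + (-y) = -x - y   [differs from x + y: not invariant]
(D) x + 2y  ->  (-x) + 2(-y) = -x - 2y   [differs from x + 2y: not invariant]

Only option (A), y^2, is unchanged by the transformation.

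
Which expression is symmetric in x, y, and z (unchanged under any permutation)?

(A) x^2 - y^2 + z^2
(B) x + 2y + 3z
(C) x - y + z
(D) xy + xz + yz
D

A symmetric expression is unchanged when the variables are permuted; here the transformation to test is the swap (x, y) -> (y, x).
A symmetric expression must survive every permutation; the single swap x <-> y already eliminates the distractors, and the keyed expression is also unchanged by x <-> z and y <-> z (each variable enters it in exactly the same way).
Substitute the transformed coordinates into each option and compare with the original:
(A) x^2 - y^2 + z^2  ->  (y)^2 - (x)^2 + z^2 = -x^2 + y^2 + z^2   [differs from x^2 - y^2 + z^2: not invariant]
(B) x + 2y + 3z  ->  (y) + 2(x) + 3z = 2x + y + 3z   [differs from x + 2y + 3z: not invariant]
(C) x - y + z  ->  (y) - (x) + z = -x + y + z   [differs from x - y + z: not invariant]
(D) xy + xz + yz  ->  (y)(x) + (y)z + (x)z = xy + xz + yz   [equals xy + xz + yz: invariant]

Only option (D), xy + xz + yz, is unchanged by the transformation.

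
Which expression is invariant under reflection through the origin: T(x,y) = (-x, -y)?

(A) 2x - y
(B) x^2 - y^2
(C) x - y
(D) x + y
B

The map is reflection through the origin: T(x,y) = (-x, -y).
Substitute the transformed coordinates into each option and compare with the original:
(A) 2x - y  ->  2(-x) - (-y) = -2x + y   [differs from 2x - y: not invariant]
(B) x^2 - y^2  ->  (-x)^2 - (-y)^2 = x^2 - y^2   [equals x^2 - y^2: invariant]
(C) x - y  ->  (-x) - (-y) = -x + y   [differs from x - y: not invariant]
(D) x + y  ->  (-x) + (-y) = -x - y   [differs from x + y: not invariant]

Only option (B), x^2 - y^2, is unchanged by the transformation.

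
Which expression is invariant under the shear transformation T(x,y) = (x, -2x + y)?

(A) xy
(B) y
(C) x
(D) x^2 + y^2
C

Under the shear T(x,y) = (x, -2x + y):
Substitute the transformed coordinates into each option and compare with the original:
(A) xy  ->  (x)(-2x + y) = -2x^2 + xy   [differs from xy: not invariant]
(B) y  ->  (-2x + y) = -2x + y   [differs from y: not invariant]
(C) x  ->  (x) = x   [equals x: invariant]
(D) x^2 + y^2  ->  (x)^2 + (-2x + y)^2 = 5x^2 - 4xy + y^2   [differs from x^2 + y^2: not invariant]

Only option (C), x, is unchanged by the transformation.
A vertical shear moves points parallel to the y-axis, so the x-coordinate (and any function of x alone) is unchanged.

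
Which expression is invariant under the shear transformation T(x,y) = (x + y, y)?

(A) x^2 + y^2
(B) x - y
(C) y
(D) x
C

Under the shear T(x,y) = (x + y, y):
Substitute the transformed coordinates into each option and compare with the original:
(A) x^2 + y^2  ->  (x + y)^2 + (y)^2 = x^2 + 2xy + 2y^2   [differs from x^2 + y^2: not invariant]
(B) x - y  ->  (x + y) - (y) = x   [differs from x - y: not invariant]
(C) y  ->  (y) = y   [equals y: invariant]
(D) x  ->  (x + y) = x + y   [differs from x: not invariant]

Only option (C), y, is unchanged by the transformation.
A horizontal shear moves points parallel to the x-axis, so the y-coordinate (and any function of y alone) is unchanged.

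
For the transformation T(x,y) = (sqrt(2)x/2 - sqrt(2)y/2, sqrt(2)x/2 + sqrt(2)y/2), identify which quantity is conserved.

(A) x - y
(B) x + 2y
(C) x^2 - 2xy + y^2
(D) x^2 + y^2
D

An expression E(x,y) is invariant under T if E(T(x,y)) = E(x,y). Here T(x,y) = (sqrt(2)x/2 - sqrt(2)y/2, sqrt(2)x/2 + sqrt(2)y/2).
Substitute the transformed coordinates into each option and compare with the original:
(A) x - y  ->  (sqrt(2)x/2 - sqrt(2)y/2) - (sqrt(2)x/2 + sqrt(2)y/2) = -sqrt(2)y   [differs from x - y: not invariant]
(B) x + 2y  ->  (sqrt(2)x/2 - sqrt(2)y/2) + 2(sqrt(2)x/2 + sqrt(2)y/2) = 3sqrt(2)x/2 + sqrt(2)y/2   [differs from x + 2y: not invariant]
(C) x^2 - 2xy + y^2  ->  (sqrt(2)x/2 - sqrt(2)y/2)^2 - 2(sqrt(2)x/2 - sqrt(2)y/2)(sqrt(2)x/2 + sqrt(2)y/2) + (sqrt(2)x/2 + sqrt(2)y/2)^2 = 2y^2   [differs from x^2 - 2xy + y^2: not invariant]
(D) x^2 + y^2  ->  (sqrt(2)x/2 - sqrt(2)y/2)^2 + (sqrt(2)x/2 + sqrt(2)y/2)^2 = x^2 + y^2   [equals x^2 + y^2: invariant]

Only option (D), x^2 + y^2, is unchanged by the transformation.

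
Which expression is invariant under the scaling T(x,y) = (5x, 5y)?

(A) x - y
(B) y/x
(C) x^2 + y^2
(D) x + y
B

Under the uniform scaling T(x,y) = (5x, 5y):
Substitute the transformed coordinates into each option and compare with the original:
(A) x - y  ->  (5x) - (5y) = 5x - 5y   [differs from x - y: not invariant]
(B) y/x  ->  (5y)/(5x) = y/x   [equals y/x: invariant]
(C) x^2 + y^2  ->  (5x)^2 + (5y)^2 = 25x^2 + 25y^2   [differs from x^2 + y^2: not invariant]
(D) x + y  ->  (5x) + (5y) = 5x + 5y   [differs from x + y: not invariant]

Only option (B), y/x, is unchanged by the transformation.
The common factor 5 cancels in a ratio of coordinates, while sums, products and sums of squares pick up factors of 5 or 25.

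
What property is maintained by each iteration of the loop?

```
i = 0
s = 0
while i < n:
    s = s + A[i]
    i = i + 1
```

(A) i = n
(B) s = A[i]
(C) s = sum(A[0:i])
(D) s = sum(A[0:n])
C

A loop invariant must hold before the first iteration and be re-established by every execution of the body.

(C) s = sum(A[0:i]): Initially i = 0 and s = 0 = sum of the empty slice A[0:0]. If s = sum(A[0:i]) holds at the top of an iteration, the body sets s to sum(A[0:i]) + A[i] = sum(A[0:i+1]) and then i to i+1, so s = sum(A[0:i]) holds again. At exit i = n, giving s = sum(A[0:n]).

The other options fail:
(A) i = n: false initially (i = 0); it is the exit condition, not an invariant.
(B) s = A[i]: after the first iteration s = A[0] but i = 1, so s = A[i] compares s with the wrong element (and fails in general).
(D) s = sum(A[0:n]): false before the loop (s = 0, not the full sum) -- it only becomes true at exit.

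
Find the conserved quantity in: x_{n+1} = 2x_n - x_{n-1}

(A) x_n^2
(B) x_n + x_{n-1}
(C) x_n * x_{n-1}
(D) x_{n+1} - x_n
D

For the recurrence x_{n+1} = 2x_n - x_{n-1}:

If x_{n+1} = 2x_n - x_{n-1}, then:
x_{n+1} - x_n = x_n - x_{n-1}
The first difference is constant throughout the sequence.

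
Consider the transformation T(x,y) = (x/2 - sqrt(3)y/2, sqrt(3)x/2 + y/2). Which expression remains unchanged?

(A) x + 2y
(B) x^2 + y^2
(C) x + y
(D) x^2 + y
B

An expression E(x,y) is invariant under T if E(T(x,y)) = E(x,y). Here T(x,y) = (x/2 - sqrt(3)y/2, sqrt(3)x/2 + y/2).
Substitute the transformed coordinates into each option and compare with the original:
(A) x + 2y  ->  (x/2 - sqrt(3)y/2) + 2(sqrt(3)x/2 + y/2) = x/2 + sqrt(3)x - sqrt(3)y/2 + y   [differs from x + 2y: not invariant]
(B) x^2 + y^2  ->  (x/2 - sqrt(3)y/2)^2 + (sqrt(3)x/2 + y/2)^2 = x^2 + y^2   [equals x^2 + y^2: invariant]
(C) x + y  ->  (x/2 - sqrt(3)y/2) + (sqrt(3)x/2 + y/2) = x/2 + sqrt(3)x/2 - sqrt(3)y/2 + y/2   [differs from x + y: not invariant]
(D) x^2 + y  ->  (x/2 - sqrt(3)y/2)^2 + (sqrt(3)x/2 + y/2) = x^2/4 - sqrt(3)xy/2 + sqrt(3)x/2 + 3y^2/4 + y/2   [differs from x^2 + y: not invariant]

Only option (B), x^2 + y^2, is unchanged by the transformation.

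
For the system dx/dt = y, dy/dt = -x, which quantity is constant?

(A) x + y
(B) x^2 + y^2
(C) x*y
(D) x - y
B

A first integral I satisfies dI/dt = 0 along every solution. Differentiate each option and use the equation of motion:
(A) d/dt[x + y] = y + (-x) = y - x, not identically 0
(B) d/dt[x^2 + y^2] = 2x*dx/dt + 2y*dy/dt = 2x*y + 2y*(-x) = 0
(C) d/dt[x*y] = (dx/dt)y + x(dy/dt) = y^2 - x^2, not identically 0
(D) d/dt[x - y] = y - (-x) = x + y, not identically 0

Only (B) has zero time-derivative. So x^2 + y^2 (the squared radius; trajectories are circles) is the conserved quantity.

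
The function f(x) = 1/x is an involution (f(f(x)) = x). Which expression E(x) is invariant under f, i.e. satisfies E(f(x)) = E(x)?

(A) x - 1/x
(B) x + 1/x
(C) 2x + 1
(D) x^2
B

Replace x by f(x) = 1/x in each option and simplify. As a quick numerical cross-check, also compare E(4) with E(f(4)) = E(1/4).

(A) x - 1/x  ->  (1/x) - 1/(1/x) = -x + 1/x; check: E(4) = 15/4 but E(1/4) = -15/4.   [not invariant]
(B) x + 1/x  ->  (1/x) + 1/(1/x), which simplifies back to x + 1/x; check: E(4) = 17/4, E(1/4) = 17/4.   [invariant]
(C) 2x + 1  ->  2(1/x) + 1 = (x + 2)/x; check: E(4) = 9 but E(1/4) = 3/2.   [not invariant]
(D) x^2  ->  (1/x)^2 = x^(-2); check: E(4) = 16 but E(1/4) = 1/16.   [not invariant]

Only (B) is unchanged. E is symmetric under swapping x with f(x) = 1/x, which is exactly what an involution does.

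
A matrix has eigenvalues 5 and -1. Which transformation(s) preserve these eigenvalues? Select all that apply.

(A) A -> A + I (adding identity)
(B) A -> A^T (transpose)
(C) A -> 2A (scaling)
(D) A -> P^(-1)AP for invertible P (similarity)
B and D

Eigenvalues are preserved by:
1. Similarity transformations: A -> P^(-1)AP (same characteristic polynomial)
2. Transpose: A^T has the same eigenvalues as A

Eigenvalues are NOT preserved by:
- Adding identity: eigenvalues become 5+1, -1+1
- Scaling: eigenvalues become 10, -2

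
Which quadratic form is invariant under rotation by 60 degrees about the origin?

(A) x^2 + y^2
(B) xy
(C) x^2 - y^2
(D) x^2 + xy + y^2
A

Rotation by 60 degrees sends (x, y) to (x/2 - sqrt(3)y/2, sqrt(3)x/2 + y/2).
Substitute the transformed coordinates into each option and compare with the original:
(A) x^2 + y^2  ->  (x/2 - sqrt(3)y/2)^2 + (sqrt(3)x/2 + y/2)^2 = x^2 + y^2   [equals x^2 + y^2: invariant]
(B) xy  ->  (x/2 - sqrt(3)y/2)(sqrt(3)x/2 + y/2) = sqrt(3)x^2/4 - xy/2 - sqrt(3)y^2/4   [differs from xy: not invariant]
(C) x^2 - y^2  ->  (x/2 - sqrt(3)y/2)^2 - (sqrt(3)x/2 + y/2)^2 = -x^2/2 - sqrt(3)xy + y^2/2   [differs from x^2 - y^2: not invariant]
(D) x^2 + xy + y^2  ->  (x/2 - sqrt(3)y/2)^2 + (x/2 - sqrt(3)y/2)(sqrt(3)x/2 + y/2) + (sqrt(3)x/2 + y/2)^2 = sqrt(3)x^2/4 + x^2 - xy/2 - sqrt(3)y^2/4 + y^2   [differs from x^2 + xy + y^2: not invariant]

Only option (A), x^2 + y^2, is unchanged by the transformation.
x^2 + y^2 is the squared distance from the origin, which rotations preserve.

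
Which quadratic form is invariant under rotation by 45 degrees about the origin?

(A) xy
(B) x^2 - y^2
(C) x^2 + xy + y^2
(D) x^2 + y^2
D

Rotation by 45 degrees sends (x, y) to (sqrt(2)x/2 - sqrt(2)y/2, sqrt(2)x/2 + sqrt(2)y/2).
Substitute the transformed coordinates into each option and compare with the original:
(A) xy  ->  (sqrt(2)x/2 - sqrt(2)y/2)(sqrt(2)x/2 + sqrt(2)y/2) = x^2/2 - y^2/2   [differs from xy: not invariant]
(B) x^2 - y^2  ->  (sqrt(2)x/2 - sqrt(2)y/2)^2 - (sqrt(2)x/2 + sqrt(2)y/2)^2 = -2xy   [differs from x^2 - y^2: not invariant]
(C) x^2 + xy + y^2  ->  (sqrt(2)x/2 - sqrt(2)y/2)^2 + (sqrt(2)x/2 - sqrt(2)y/2)(sqrt(2)x/2 + sqrt(2)y/2) + (sqrt(2)x/2 + sqrt(2)y/2)^2 = 3x^2/2 + y^2/2   [differs from x^2 + xy + y^2: not invariant]
(D) x^2 + y^2  ->  (sqrt(2)x/2 - sqrt(2)y/2)^2 + (sqrt(2)x/2 + sqrt(2)y/2)^2 = x^2 + y^2   [equals x^2 + y^2: invariant]

Only option (D), x^2 + y^2, is unchanged by the transformation.
x^2 + y^2 is the squared distance from the origin, which rotations preserve.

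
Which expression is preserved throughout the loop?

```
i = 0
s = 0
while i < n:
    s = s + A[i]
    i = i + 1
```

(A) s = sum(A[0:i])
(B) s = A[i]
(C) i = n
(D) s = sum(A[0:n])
A

A loop invariant must hold before the first iteration and be re-established by every execution of the body.

(A) s = sum(A[0:i]): Initially i = 0 and s = 0 = sum of the empty slice A[0:0]. If s = sum(A[0:i]) holds at the top of an iteration, the body sets s to sum(A[0:i]) + A[i] = sum(A[0:i+1]) and then i to i+1, so s = sum(A[0:i]) holds again. At exit i = n, giving s = sum(A[0:n]).

The other options fail:
(B) s = A[i]: after the first iteration s = A[0] but i = 1, so s = A[i] compares s with the wrong element (and fails in general).
(C) i = n: false initially (i = 0); it is the exit condition, not an invariant.
(D) s = sum(A[0:n]): false before the loop (s = 0, not the full sum) -- it only becomes true at exit.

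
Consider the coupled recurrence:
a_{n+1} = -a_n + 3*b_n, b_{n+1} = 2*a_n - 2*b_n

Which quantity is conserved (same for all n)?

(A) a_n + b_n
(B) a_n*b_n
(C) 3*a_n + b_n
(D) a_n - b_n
A

Replace a_n by a_{n+1} = -a_n + 3*b_n and b_n by b_{n+1} = 2*a_n - 2*b_n in each option and simplify:
(A) a_n + b_n  ->  (-a_n + 3*b_n) + (2*a_n - 2*b_n) = a_n + b_n   [conserved]
(B) a_n*b_n  ->  (-a_n + 3*b_n)*(2*a_n - 2*b_n) = -2*a_n^2 + 8*a_n*b_n - 6*b_n^2   [not conserved]
(C) 3*a_n + b_n  ->  3*(-a_n + 3*b_n) + (2*a_n - 2*b_n) = -a_n + 7*b_n   [not conserved]
(D) a_n - b_n  ->  (-a_n + 3*b_n) - (2*a_n - 2*b_n) = -3*a_n + 5*b_n   [not conserved]

Only (A) a_n + b_n returns to itself after one step, so it is the conserved quantity.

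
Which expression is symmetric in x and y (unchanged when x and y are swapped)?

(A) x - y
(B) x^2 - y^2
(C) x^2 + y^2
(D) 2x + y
C

A symmetric expression is unchanged when the variables are permuted; here the transformation to test is the swap (x, y) -> (y, x).
Substitute the transformed coordinates into each option and compare with the original:
(A) x - y  ->  (y) - (x) = -x + y   [differs from x - y: not invariant]
(B) x^2 - y^2  ->  (y)^2 - (x)^2 = -x^2 + y^2   [differs from x^2 - y^2: not invariant]
(C) x^2 + y^2  ->  (y)^2 + (x)^2 = x^2 + y^2   [equals x^2 + y^2: invariant]
(D) 2x + y  ->  2(y) + (x) = x + 2y   [differs from 2x + y: not invariant]

Only option (C), x^2 + y^2, is unchanged by the transformation.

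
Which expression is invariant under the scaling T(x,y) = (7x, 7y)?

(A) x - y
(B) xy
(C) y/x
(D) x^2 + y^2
C

Under the uniform scaling T(x,y) = (7x, 7y):
Substitute the transformed coordinates into each option and compare with the original:
(A) x - y  ->  (7x) - (7y) = 7x - 7y   [differs from x - y: not invariant]
(B) xy  ->  (7x)(7y) = 49xy   [differs from xy: not invariant]
(C) y/x  ->  (7y)/(7x) = y/x   [equals y/x: invariant]
(D) x^2 + y^2  ->  (7x)^2 + (7y)^2 = 49x^2 + 49y^2   [differs from x^2 + y^2: not invariant]

Only option (C), y/x, is unchanged by the transformation.
The common factor 7 cancels in a ratio of coordinates, while sums, products and sums of squares pick up factors of 7 or 49.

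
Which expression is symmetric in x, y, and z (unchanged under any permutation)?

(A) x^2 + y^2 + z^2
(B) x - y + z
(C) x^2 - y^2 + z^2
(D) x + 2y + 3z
A

A symmetric expression is unchanged when the variables are permuted; here the transformation to test is the swap (x, y) -> (y, x).
A symmetric expression must survive every permutation; the single swap x <-> y already eliminates the distractors, and the keyed expression is also unchanged by x <-> z and y <-> z (each variable enters it in exactly the same way).
Substitute the transformed coordinates into each option and compare with the original:
(A) x^2 + y^2 + z^2  ->  (y)^2 + (x)^2 + z^2 = x^2 + y^2 + z^2   [equals x^2 + y^2 + z^2: invariant]
(B) x - y + z  ->  (y) - (x) + z = -x + y + z   [differs from x - y + z: not invariant]
(C) x^2 - y^2 + z^2  ->  (y)^2 - (x)^2 + z^2 = -x^2 + y^2 + z^2   [differs from x^2 - y^2 + z^2: not invariant]
(D) x + 2y + 3z  ->  (y) + 2(x) + 3z = 2x + y + 3z   [differs from x + 2y + 3z: not invariant]

Only option (A), x^2 + y^2 + z^2, is unchanged by the transformation.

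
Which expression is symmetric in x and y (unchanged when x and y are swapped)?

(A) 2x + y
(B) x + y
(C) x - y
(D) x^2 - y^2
B

A symmetric expression is unchanged when the variables are permuted; here the transformation to test is the swap (x, y) -> (y, x).
Substitute the transformed coordinates into each option and compare with the original:
(A) 2x + y  ->  2(y) + (x) = x + 2y   [differs from 2x + y: not invariant]
(B) x + y  ->  (y) + (x) = x + y   [equals x + y: invariant]
(C) x - y  ->  (y) - (x) = -x + y   [differs from x - y: not invariant]
(D) x^2 - y^2  ->  (y)^2 - (x)^2 = -x^2 + y^2   [differs from x^2 - y^2: not invariant]

Only option (B), x + y, is unchanged by the transformation.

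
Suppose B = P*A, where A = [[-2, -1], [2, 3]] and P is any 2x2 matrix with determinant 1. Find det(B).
-4

By the multiplicative property of determinants, det(B) = det(P*A) = det(P) * det(A) = det(A),
so the determinant is invariant under multiplication by any determinant-1 matrix; we just need det(A).

det(A) = (-2)(3) - (-1)(2) = -6 - (-2) = -4

Therefore det(B) = 1 * (-4) = -4.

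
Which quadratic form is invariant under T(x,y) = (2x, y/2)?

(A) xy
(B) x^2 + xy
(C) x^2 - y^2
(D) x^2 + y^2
A

T multiplies x by 2 and divides y by 2.
Substitute the transformed coordinates into each option and compare with the original:
(A) xy  ->  (2x)(y/2) = xy   [equals xy: invariant]
(B) x^2 + xy  ->  (2x)^2 + (2x)(y/2) = 4x^2 + xy   [differs from x^2 + xy: not invariant]
(C) x^2 - y^2  ->  (2x)^2 - (y/2)^2 = 4x^2 - y^2/4   [differs from x^2 - y^2: not invariant]
(D) x^2 + y^2  ->  (2x)^2 + (y/2)^2 = 4x^2 + y^2/4   [differs from x^2 + y^2: not invariant]

Only option (A), xy, is unchanged by the transformation.
The factors 2 and 1/2 cancel only in the pure product xy.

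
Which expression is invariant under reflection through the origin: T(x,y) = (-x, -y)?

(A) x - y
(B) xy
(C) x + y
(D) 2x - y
B

The map is reflection through the origin: T(x,y) = (-x, -y).
Substitute the transformed coordinates into each option and compare with the original:
(A) x - y  ->  (-x) - (-y) = -x + y   [differs from x - y: not invariant]
(B) xy  ->  (-x)(-y) = xy   [equals xy: invariant]
(C) x + y  ->  (-x) + (-y) = -x - y   [differs from x + y: not invariant]
(D) 2x - y  ->  2(-x) - (-y) = -2x + y   [differs from 2x - y: not invariant]

Only option (B), xy, is unchanged by the transformation.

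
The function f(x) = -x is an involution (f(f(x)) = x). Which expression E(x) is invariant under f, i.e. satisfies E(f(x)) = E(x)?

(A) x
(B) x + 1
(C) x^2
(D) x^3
C

Replace x by f(x) = -x in each option and simplify. As a quick numerical cross-check, also compare E(5) with E(f(5)) = E(-5).

(A) x  ->  (-x) = -x; check: E(5) = 5 but E(-5) = -5.   [not invariant]
(B) x + 1  ->  (-x) + 1 = 1 - x; check: E(5) = 6 but E(-5) = -4.   [not invariant]
(C) x^2  ->  (-x)^2, which simplifies back to x^2; check: E(5) = 25, E(-5) = 25.   [invariant]
(D) x^3  ->  (-x)^3 = -x^3; check: E(5) = 125 but E(-5) = -125.   [not invariant]

Only (C) is unchanged. E is symmetric under swapping x with f(x) = -x, which is exactly what an involution does.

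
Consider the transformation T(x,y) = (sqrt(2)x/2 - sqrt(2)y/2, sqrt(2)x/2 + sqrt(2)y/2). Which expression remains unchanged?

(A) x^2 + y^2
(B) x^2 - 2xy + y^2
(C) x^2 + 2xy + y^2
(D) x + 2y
A

An expression E(x,y) is invariant under T if E(T(x,y)) = E(x,y). Here T(x,y) = (sqrt(2)x/2 - sqrt(2)y/2, sqrt(2)x/2 + sqrt(2)y/2).
Substitute the transformed coordinates into each option and compare with the original:
(A) x^2 + y^2  ->  (sqrt(2)x/2 - sqrt(2)y/2)^2 + (sqrt(2)x/2 + sqrt(2)y/2)^2 = x^2 + y^2   [equals x^2 + y^2: invariant]
(B) x^2 - 2xy + y^2  ->  (sqrt(2)x/2 - sqrt(2)y/2)^2 - 2(sqrt(2)x/2 - sqrt(2)y/2)(sqrt(2)x/2 + sqrt(2)y/2) + (sqrt(2)x/2 + sqrt(2)y/2)^2 = 2y^2   [differs from x^2 - 2xy + y^2: not invariant]
(C) x^2 + 2xy + y^2  ->  (sqrt(2)x/2 - sqrt(2)y/2)^2 + 2(sqrt(2)x/2 - sqrt(2)y/2)(sqrt(2)x/2 + sqrt(2)y/2) + (sqrt(2)x/2 + sqrt(2)y/2)^2 = 2x^2   [differs from x^2 + 2xy + y^2: not invariant]
(D) x + 2y  ->  (sqrt(2)x/2 - sqrt(2)y/2) + 2(sqrt(2)x/2 + sqrt(2)y/2) = 3sqrt(2)x/2 + sqrt(2)y/2   [differs from x + 2y: not invariant]

Only option (A), x^2 + y^2, is unchanged by the transformation.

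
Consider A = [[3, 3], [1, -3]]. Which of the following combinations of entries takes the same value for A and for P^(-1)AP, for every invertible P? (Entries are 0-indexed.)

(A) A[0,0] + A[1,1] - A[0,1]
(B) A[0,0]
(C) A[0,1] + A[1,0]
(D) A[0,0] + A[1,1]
D

A[0,0] + A[1,1] is the trace of A. By the cyclic property of the trace, tr(P^(-1)AP) = tr(APP^(-1)) = tr(A), so it is the same for every matrix similar to A.

The other combinations are not similarity invariants. For example, take P = [[1, 1], [0, 1]] (det P = 1), so P^(-1) = [[1, -1], [0, 1]] and
B = P^(-1)AP = [[2, 8], [1, -2]].
Evaluating each option on A and on B:
(A) A[0,0] + A[1,1] - A[0,1]: -3 for A, -8 for B -> changes
(B) A[0,0]: 3 for A, 2 for B -> changes
(C) A[0,1] + A[1,0]: 4 for A, 9 for B -> changes
(D) A[0,0] + A[1,1]: 0 for A, 0 for B -> unchanged

Only (D) A[0,0] + A[1,1] = 0 survives (and it does so for every P, not just this one), so it is the invariant.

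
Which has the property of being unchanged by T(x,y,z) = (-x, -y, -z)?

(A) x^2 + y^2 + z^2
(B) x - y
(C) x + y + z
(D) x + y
A

Apply T(x,y,z) = (-x, -y, -z) to each option, i.e. replace (x, y, z) by the transformed coordinates.
Substitute the transformed coordinates into each option and compare with the original:
(A) x^2 + y^2 + z^2  ->  (-x)^2 + (-y)^2 + (-z)^2 = x^2 + y^2 + z^2   [equals x^2 + y^2 + z^2: invariant]
(B) x - y  ->  (-x) - (-y) = -x + y   [differs from x - y: not invariant]
(C) x + y + z  ->  (-x) + (-y) + (-z) = -x - y - z   [differs from x + y + z: not invariant]
(D) x + y  ->  (-x) + (-y) = -x - y   [differs from x + y: not invariant]

Only option (A), x^2 + y^2 + z^2, is unchanged by the transformation.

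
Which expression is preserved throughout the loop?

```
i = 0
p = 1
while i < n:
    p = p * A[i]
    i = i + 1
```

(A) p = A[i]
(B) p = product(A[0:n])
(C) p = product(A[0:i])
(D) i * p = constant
C

A loop invariant must hold before the first iteration and be re-established by every execution of the body.

(C) p = product(A[0:i]): Initially i = 0 and p = 1 = product of the empty slice A[0:0]. If p = product(A[0:i]) holds at the top of an iteration, the body sets p to product(A[0:i]) * A[i] = product(A[0:i+1]) and then i to i+1, so the property is restored. At exit i = n, giving p = product(A[0:n]).

The other options fail:
(A) p = A[i]: after the first iteration p = A[0] but i = 1; in general p is a product of several elements, not a single one.
(B) p = product(A[0:n]): false before the loop (p = 1, not the full product) -- it only becomes true at exit.
(D) i * p = constant: initially i * p = 0, but after one iteration it is 1 * A[0], which is nonzero in general.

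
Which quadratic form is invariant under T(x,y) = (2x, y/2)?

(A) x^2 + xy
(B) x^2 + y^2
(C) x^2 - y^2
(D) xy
D

T multiplies x by 2 and divides y by 2.
Substitute the transformed coordinates into each option and compare with the original:
(A) x^2 + xy  ->  (2x)^2 + (2x)(y/2) = 4x^2 + xy   [differs from x^2 + xy: not invariant]
(B) x^2 + y^2  ->  (2x)^2 + (y/2)^2 = 4x^2 + y^2/4   [differs from x^2 + y^2: not invariant]
(C) x^2 - y^2  ->  (2x)^2 - (y/2)^2 = 4x^2 - y^2/4   [differs from x^2 - y^2: not invariant]
(D) xy  ->  (2x)(y/2) = xy   [equals xy: invariant]

Only option (D), xy, is unchanged by the transformation.
The factors 2 and 1/2 cancel only in the pure product xy.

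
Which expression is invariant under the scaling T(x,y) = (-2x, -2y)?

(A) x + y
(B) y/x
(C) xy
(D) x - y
B

Under the uniform scaling T(x,y) = (-2x, -2y):
Substitute the transformed coordinates into each option and compare with the original:
(A) x + y  ->  (-2x) + (-2y) = -2x - 2y   [differs from x + y: not invariant]
(B) y/x  ->  (-2y)/(-2x) = y/x   [equals y/x: invariant]
(C) xy  ->  (-2x)(-2y) = 4xy   [differs from xy: not invariant]
(D) x - y  ->  (-2x) - (-2y) = -2x + 2y   [differs from x - y: not invariant]

Only option (B), y/x, is unchanged by the transformation.
The common factor -2 cancels in a ratio of coordinates, while sums, products and sums of squares pick up factors of -2 or 4.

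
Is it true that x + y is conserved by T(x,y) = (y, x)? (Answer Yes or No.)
Yes

Substitute T(x,y) = (y, x) into the expression and compare with the original.

Original: x + y
After applying T: (y) + (x) = x + y

This is identical to the original x + y, so the expression is invariant.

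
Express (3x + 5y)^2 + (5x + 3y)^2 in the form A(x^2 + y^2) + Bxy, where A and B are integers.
34(x^2 + y^2) + 60xy

Expanding: (3x + 5y)^2 = 9x^2 + 30xy + 25y^2
(5x + 3y)^2 = 25x^2 + 30xy + 9y^2
Sum = (9+25)(x^2+y^2) + 60xy = 34(x^2 + y^2) + 60xy
This is symmetric in x and y.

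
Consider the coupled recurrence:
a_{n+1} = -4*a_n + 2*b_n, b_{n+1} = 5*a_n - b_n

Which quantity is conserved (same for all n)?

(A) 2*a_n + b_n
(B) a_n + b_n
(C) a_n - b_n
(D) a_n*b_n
B

Replace a_n by a_{n+1} = -4*a_n + 2*b_n and b_n by b_{n+1} = 5*a_n - b_n in each option and simplify:
(A) 2*a_n + b_n  ->  2*(-4*a_n + 2*b_n) + (5*a_n - b_n) = -3*a_n + 3*b_n   [not conserved]
(B) a_n + b_n  ->  (-4*a_n + 2*b_n) + (5*a_n - b_n) = a_n + b_n   [conserved]
(C) a_n - b_n  ->  (-4*a_n + 2*b_n) - (5*a_n - b_n) = -9*a_n + 3*b_n   [not conserved]
(D) a_n*b_n  ->  (-4*a_n + 2*b_n)*(5*a_n - b_n) = -20*a_n^2 + 14*a_n*b_n - 2*b_n^2   [not conserved]

Only (B) a_n + b_n returns to itself after one step, so it is the conserved quantity.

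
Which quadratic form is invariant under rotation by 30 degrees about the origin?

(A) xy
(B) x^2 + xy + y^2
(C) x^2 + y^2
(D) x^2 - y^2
C

Rotation by 30 degrees sends (x, y) to (sqrt(3)x/2 - y/2, x/2 + sqrt(3)y/2).
Substitute the transformed coordinates into each option and compare with the original:
(A) xy  ->  (sqrt(3)x/2 - y/2)(x/2 + sqrt(3)y/2) = sqrt(3)x^2/4 + xy/2 - sqrt(3)y^2/4   [differs from xy: not invariant]
(B) x^2 + xy + y^2  ->  (sqrt(3)x/2 - y/2)^2 + (sqrt(3)x/2 - y/2)(x/2 + sqrt(3)y/2) + (x/2 + sqrt(3)y/2)^2 = sqrt(3)x^2/4 + x^2 + xy/2 - sqrt(3)y^2/4 + y^2   [differs from x^2 + xy + y^2: not invariant]
(C) x^2 + y^2  ->  (sqrt(3)x/2 - y/2)^2 + (x/2 + sqrt(3)y/2)^2 = x^2 + y^2   [equals x^2 + y^2: invariant]
(D) x^2 - y^2  ->  (sqrt(3)x/2 - y/2)^2 - (x/2 + sqrt(3)y/2)^2 = x^2/2 - sqrt(3)xy - y^2/2   [differs from x^2 - y^2: not invariant]

Only option (C), x^2 + y^2, is unchanged by the transformation.
x^2 + y^2 is the squared distance from the origin, which rotations preserve.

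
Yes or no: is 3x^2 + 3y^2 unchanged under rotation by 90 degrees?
Yes

Applying rotation by 90 degrees: x' = x*cos(90 degrees) - y*sin(90 degrees) = -y, y' = x*sin(90 degrees) + y*cos(90 degrees) = x

Substituting into 3x^2 + 3y^2:
3(-y)^2 + 3(x)^2
= 3x^2 + 3y^2

This equals the original expression 3x^2 + 3y^2, so it IS invariant.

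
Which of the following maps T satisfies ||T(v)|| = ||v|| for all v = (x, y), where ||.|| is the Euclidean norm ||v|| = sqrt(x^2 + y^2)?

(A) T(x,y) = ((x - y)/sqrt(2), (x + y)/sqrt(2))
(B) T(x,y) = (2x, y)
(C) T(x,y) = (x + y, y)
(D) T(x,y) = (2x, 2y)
A

A transformation preserves a norm if ||T(v)|| = ||v|| for every v; a single vector where the norm changes rules an option out.

(A) T(x,y) = ((x - y)/sqrt(2), (x + y)/sqrt(2)): preserves the norm -- it is an orthogonal map (a rotation/reflection), and (sqrt(2)(x - y)/2)^2 + (sqrt(2)(x + y)/2)^2 simplifies to x^2 + y^2.
(B) T(x,y) = (2x, y): v = (1, 0) has norm sqrt((1)^2 + (0)^2) = 1, but T(v) = (2, 0) has norm 2 -- not preserved.
(C) T(x,y) = (x + y, y): v = (0, 1) has norm sqrt((0)^2 + (1)^2) = 1, but T(v) = (1, 1) has norm sqrt(2) -- not preserved.
(D) T(x,y) = (2x, 2y): v = (1, 0) has norm sqrt((1)^2 + (0)^2) = 1, but T(v) = (2, 0) has norm 2 -- not preserved.

Therefore the answer is (A).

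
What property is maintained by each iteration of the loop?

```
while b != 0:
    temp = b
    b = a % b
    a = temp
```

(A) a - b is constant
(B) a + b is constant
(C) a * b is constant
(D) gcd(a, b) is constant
D

A loop invariant must hold before the first iteration and be re-established by every execution of the body.

(D) gcd(a, b) is constant: One iteration replaces (a, b) by (b, a mod b). Since a mod b = a - q*b for an integer q, any common divisor of a and b divides b and a mod b, and conversely; hence gcd(b, a mod b) = gcd(a, b). For instance (27, 6) -> (6, 3) keeps gcd = 3. At exit b = 0 and a = gcd of the original inputs.

The other options fail:
(A) a - b is constant: e.g. (a, b) = (27, 6) -> (6, 3): the difference goes from 21 to 3.
(B) a + b is constant: e.g. (a, b) = (27, 6) -> (6, 3): the sum goes from 33 to 9.
(C) a * b is constant: e.g. (a, b) = (27, 6) -> (6, 3): the product goes from 162 to 18.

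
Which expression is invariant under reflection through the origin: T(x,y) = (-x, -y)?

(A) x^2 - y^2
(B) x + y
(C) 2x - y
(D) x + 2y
A

The map is reflection through the origin: T(x,y) = (-x, -y).
Substitute the transformed coordinates into each option and compare with the original:
(A) x^2 - y^2  ->  (-x)^2 - (-y)^2 = x^2 - y^2   [equals x^2 - y^2: invariant]
(B) x + y  ->  (-x) + (-y) = -x - y   [differs from x + y: not invariant]
(C) 2x - y  ->  2(-x) - (-y) = -2x + y   [differs from 2x - y: not invariant]
(D) x + 2y  ->  (-x) + 2(-y) = -x - 2y   [differs from x + 2y: not invariant]

Only option (A), x^2 - y^2, is unchanged by the transformation.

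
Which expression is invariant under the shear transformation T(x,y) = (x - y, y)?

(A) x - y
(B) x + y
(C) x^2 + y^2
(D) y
D

Under the shear T(x,y) = (x - y, y):
Substitute the transformed coordinates into each option and compare with the original:
(A) x - y  ->  (x - y) - (y) = x - 2y   [differs from x - y: not invariant]
(B) x + y  ->  (x - y) + (y) = x   [differs from x + y: not invariant]
(C) x^2 + y^2  ->  (x - y)^2 + (y)^2 = x^2 - 2xy + 2y^2   [differs from x^2 + y^2: not invariant]
(D) y  ->  (y) = y   [equals y: invariant]

Only option (D), y, is unchanged by the transformation.
A horizontal shear moves points parallel to the x-axis, so the y-coordinate (and any function of y alone) is unchanged.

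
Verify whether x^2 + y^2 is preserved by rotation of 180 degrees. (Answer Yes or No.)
Yes

Applying rotation by 180 degrees: x' = x*cos(180 degrees) - y*sin(180 degrees) = -x, y' = x*sin(180 degrees) + y*cos(180 degrees) = -y

Substituting into x^2 + y^2:
(-x)^2 + (-y)^2
= x^2 + y^2

This equals the original expression x^2 + y^2, so it IS invariant.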